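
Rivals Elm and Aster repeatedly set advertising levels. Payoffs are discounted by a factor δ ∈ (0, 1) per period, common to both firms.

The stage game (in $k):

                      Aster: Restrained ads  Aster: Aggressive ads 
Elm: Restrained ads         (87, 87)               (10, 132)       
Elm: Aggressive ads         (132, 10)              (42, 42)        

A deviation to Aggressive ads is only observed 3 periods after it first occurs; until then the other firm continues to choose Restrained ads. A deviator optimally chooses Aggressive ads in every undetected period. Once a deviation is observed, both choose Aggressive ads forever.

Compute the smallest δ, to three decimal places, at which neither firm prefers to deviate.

0.794

A deviator earns 132 for 3 periods, then 42 forever; cooperating earns 87 forever. Multiplying the IC by (1−δ):
87 ≥ 132(1−δ^3) + 42δ^3, so 90·δ^3 ≥ 45 and δ^3 ≥ 1/2.
δ ≥ (1/2)^(1/3) ≈ 0.794.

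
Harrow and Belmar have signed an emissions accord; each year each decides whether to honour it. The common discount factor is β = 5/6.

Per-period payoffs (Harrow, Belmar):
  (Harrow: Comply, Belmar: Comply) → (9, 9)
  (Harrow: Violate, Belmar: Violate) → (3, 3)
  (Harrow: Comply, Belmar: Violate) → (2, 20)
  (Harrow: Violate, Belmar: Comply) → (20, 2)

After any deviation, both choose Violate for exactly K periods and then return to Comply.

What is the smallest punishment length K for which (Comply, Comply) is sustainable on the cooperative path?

3

IC: β(1−β^K)/(1−β) ≥ (20−9)/(9−3) = 11/6.
With β = 5/6: need 1 − β^K ≥ 11/6·(1−5/6)/(5/6), i.e. β^K ≤ 0.6333.
Since (5/6)^2 = 0.6944 and (5/6)^3 = 0.5787, the smallest such K is 3.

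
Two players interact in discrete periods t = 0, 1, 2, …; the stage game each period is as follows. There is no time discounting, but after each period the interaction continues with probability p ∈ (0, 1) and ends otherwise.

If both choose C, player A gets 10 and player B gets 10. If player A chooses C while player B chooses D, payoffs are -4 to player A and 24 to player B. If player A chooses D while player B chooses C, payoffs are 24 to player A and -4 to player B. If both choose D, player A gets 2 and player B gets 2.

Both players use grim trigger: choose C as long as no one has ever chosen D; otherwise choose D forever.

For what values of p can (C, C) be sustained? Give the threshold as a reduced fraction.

7/11

With no time discounting, the continuation probability p plays the role of the discount factor.
Grim-trigger IC: 10/(1−p) ≥ 24 + 2p/(1−p) ⇒ p ≥ (24−10)/(24−2) = 7/11.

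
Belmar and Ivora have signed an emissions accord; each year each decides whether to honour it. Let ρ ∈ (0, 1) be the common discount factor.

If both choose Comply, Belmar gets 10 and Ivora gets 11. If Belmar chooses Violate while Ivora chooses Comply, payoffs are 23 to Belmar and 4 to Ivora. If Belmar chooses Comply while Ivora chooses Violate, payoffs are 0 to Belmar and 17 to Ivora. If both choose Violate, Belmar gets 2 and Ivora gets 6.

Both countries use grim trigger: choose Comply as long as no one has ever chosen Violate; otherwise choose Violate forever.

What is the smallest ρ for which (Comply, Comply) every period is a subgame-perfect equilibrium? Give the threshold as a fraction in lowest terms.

13/21

Belmar: cooperation gives 10 each period; deviation gives 23 once then 2 forever.
  10/(1−ρ) ≥ 23 + 2ρ/(1−ρ) ⇒ ρ ≥ 13/21.
Ivora: cooperation gives 11 each period; deviation gives 17 once then 6 forever.
  ρ ≥ 6/11.
Both must hold, so the binding constraint is Belmar's: ρ ≥ 13/21.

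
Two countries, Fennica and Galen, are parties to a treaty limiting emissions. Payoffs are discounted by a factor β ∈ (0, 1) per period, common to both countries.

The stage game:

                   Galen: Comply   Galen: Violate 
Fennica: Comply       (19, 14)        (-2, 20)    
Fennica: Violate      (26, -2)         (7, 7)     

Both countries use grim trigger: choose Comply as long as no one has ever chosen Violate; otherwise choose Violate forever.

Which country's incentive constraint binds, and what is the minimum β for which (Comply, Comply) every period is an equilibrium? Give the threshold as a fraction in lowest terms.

Galen; β ≥ 6/13

Fennica's threshold: (26−19)/(26−7) = 7/19.
Galen's threshold: (20−14)/(20−7) = 6/13.
7/19 < 6/13, so Galen binds and β* = 6/13.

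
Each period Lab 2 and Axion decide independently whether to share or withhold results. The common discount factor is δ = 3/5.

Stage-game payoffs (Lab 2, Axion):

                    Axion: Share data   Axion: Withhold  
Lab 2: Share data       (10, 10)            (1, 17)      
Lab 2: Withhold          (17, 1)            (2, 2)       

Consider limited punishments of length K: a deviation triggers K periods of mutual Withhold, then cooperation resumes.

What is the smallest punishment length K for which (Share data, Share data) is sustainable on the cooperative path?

No profitable deviation requires (10−2)(δ+…+δ^K) ≥ 17−10, i.e. δ+…+δ^K ≥ 7/8 ≈ 0.8750.
With δ = 3/5, the partial sums are K=1: 0.6000, K=2: 0.9600.
K = 2 is the first length at which the sum reaches 0.8750.

2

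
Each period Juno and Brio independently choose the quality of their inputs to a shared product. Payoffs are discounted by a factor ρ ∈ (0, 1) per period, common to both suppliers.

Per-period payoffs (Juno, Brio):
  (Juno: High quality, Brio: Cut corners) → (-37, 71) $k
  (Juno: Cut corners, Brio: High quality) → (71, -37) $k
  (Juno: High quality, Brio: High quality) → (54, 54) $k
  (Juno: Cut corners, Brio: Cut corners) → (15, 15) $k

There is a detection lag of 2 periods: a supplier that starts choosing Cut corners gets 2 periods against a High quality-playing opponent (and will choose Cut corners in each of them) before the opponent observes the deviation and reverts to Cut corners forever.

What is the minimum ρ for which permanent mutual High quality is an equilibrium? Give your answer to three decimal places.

0.551

A deviator earns 71 for 2 periods, then 15 forever; cooperating earns 54 forever. Multiplying the IC by (1−ρ):
54 ≥ 71(1−ρ^2) + 15ρ^2, so 56·ρ^2 ≥ 17 and ρ^2 ≥ 17/56.
ρ ≥ (17/56)^(1/2) ≈ 0.551.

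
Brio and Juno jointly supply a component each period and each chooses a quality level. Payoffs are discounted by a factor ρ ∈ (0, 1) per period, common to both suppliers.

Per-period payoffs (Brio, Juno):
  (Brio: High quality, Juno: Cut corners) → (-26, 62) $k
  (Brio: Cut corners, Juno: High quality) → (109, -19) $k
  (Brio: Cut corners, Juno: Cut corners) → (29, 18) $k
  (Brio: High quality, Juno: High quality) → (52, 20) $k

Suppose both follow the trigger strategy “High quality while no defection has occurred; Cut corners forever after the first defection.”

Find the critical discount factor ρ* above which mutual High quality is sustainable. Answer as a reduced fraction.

21/22

For Brio: deviation gain 109−52 = 57, per-period punishment loss 52−29 = 23. IC gives ρ ≥ 57/80.
For Juno: gain 42, loss 2 per period, so ρ ≥ 42/44 = 21/22.
The tighter constraint is Juno's, so cooperation needs ρ ≥ 21/22.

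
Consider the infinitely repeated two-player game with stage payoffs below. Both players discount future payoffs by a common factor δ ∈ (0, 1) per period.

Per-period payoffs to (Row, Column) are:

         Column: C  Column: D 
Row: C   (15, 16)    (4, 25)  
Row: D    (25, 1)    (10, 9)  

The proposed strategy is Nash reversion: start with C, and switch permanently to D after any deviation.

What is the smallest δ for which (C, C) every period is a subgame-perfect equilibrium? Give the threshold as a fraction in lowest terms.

Row: cooperation gives 15 each period; deviation gives 25 once then 10 forever.
  15/(1−δ) ≥ 25 + 10δ/(1−δ) ⇒ δ ≥ 10/15 = 2/3.
Column: cooperation gives 16 each period; deviation gives 25 once then 9 forever.
  δ ≥ 9/16.
Both must hold, so the binding constraint is Row's: δ ≥ 2/3.

2/3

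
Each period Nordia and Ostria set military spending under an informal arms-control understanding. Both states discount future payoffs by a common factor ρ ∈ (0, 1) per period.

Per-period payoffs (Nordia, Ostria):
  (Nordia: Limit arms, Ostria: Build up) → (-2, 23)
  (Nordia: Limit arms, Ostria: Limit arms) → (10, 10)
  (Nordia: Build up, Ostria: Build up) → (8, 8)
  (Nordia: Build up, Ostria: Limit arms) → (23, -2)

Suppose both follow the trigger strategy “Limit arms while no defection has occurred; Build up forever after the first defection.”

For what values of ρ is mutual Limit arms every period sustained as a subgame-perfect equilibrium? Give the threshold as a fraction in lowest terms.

10/(1−ρ) ≥ 23 + 8ρ/(1−ρ)
10 ≥ 23 − 15ρ
ρ ≥ 13/15.

13/15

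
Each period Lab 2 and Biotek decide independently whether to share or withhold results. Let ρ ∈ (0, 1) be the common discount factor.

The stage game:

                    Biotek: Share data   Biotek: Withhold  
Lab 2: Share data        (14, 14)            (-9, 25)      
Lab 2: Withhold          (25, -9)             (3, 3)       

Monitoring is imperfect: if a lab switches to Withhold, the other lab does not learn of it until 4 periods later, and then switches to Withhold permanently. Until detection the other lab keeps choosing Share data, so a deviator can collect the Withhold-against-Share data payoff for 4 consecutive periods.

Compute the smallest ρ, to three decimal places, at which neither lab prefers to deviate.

0.841

Deviating for the 4 undetected periods gains 25−14 = 11 per period over cooperation, then loses 14−3 = 11 per period forever once punishment starts.
Gain: 11(1 + ρ + … + ρ^3); loss: 11·ρ^4/(1−ρ).
No profitable deviation ⇔ 11(1−ρ^4) ≤ 11·ρ^4, i.e. ρ^4 ≥ 11/(11+11) = 1/2.
Hence ρ ≥ (1/2)^(1/4) ≈ 0.841.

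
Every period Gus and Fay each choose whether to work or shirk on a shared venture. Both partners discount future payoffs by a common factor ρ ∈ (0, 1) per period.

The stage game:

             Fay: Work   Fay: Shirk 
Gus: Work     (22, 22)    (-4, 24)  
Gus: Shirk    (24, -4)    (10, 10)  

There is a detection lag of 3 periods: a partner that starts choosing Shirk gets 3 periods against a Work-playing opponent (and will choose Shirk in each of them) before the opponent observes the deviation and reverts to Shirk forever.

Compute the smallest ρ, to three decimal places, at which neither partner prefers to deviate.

0.523

A deviator earns 24 for 3 periods, then 10 forever; cooperating earns 22 forever. Multiplying the IC by (1−ρ):
22 ≥ 24(1−ρ^3) + 10ρ^3, so 14·ρ^3 ≥ 2 and ρ^3 ≥ 1/7.
ρ ≥ (1/7)^(1/3) ≈ 0.523.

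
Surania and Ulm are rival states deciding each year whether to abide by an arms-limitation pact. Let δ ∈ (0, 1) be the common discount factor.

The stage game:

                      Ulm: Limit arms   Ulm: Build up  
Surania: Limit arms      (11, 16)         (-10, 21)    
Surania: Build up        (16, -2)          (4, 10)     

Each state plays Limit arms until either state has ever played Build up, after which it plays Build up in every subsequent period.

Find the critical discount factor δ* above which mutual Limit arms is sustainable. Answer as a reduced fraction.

Surania's threshold: (16−11)/(16−4) = 5/12.
Ulm's threshold: (21−16)/(21−10) = 5/11.
5/12 < 5/11, so Ulm binds and δ* = 5/11.

5/11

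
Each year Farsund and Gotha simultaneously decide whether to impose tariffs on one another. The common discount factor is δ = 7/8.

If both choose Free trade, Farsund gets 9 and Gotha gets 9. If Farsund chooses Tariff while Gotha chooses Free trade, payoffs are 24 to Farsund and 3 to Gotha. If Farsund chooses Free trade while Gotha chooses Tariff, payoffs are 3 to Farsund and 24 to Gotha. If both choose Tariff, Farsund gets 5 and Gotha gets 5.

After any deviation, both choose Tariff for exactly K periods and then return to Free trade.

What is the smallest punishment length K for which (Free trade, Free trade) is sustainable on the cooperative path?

6

Need Σ_{k=1}^{K} δ^k ≥ (24−9)/(9−5) = 3.7500 at δ = 7/8.
At K = 5 the sum is 3.4096 < 3.7500; at K = 6 it is 3.8584 ≥ 3.7500.
So the minimum punishment length is K = 6.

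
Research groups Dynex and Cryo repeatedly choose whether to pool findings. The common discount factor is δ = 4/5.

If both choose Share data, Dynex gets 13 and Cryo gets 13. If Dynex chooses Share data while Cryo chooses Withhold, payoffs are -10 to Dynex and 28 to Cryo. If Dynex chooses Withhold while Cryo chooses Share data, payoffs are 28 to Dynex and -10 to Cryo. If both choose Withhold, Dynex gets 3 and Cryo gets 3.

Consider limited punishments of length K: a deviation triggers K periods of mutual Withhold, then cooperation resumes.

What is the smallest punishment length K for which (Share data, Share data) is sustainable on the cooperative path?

3

No profitable deviation requires (13−3)(δ+…+δ^K) ≥ 28−13, i.e. δ+…+δ^K ≥ 3/2 ≈ 1.5000.
With δ = 4/5, the partial sums are K=1: 0.8000, K=2: 1.4400, K=3: 1.9520.
K = 3 is the first length at which the sum reaches 1.5000.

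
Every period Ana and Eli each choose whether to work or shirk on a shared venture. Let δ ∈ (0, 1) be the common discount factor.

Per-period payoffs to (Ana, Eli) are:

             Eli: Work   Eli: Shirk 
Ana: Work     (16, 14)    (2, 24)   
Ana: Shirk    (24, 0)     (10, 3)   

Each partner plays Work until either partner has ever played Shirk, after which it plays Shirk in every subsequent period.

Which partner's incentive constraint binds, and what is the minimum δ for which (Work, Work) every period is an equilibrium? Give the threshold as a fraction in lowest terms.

Ana: cooperation gives 16 each period; deviation gives 24 once then 10 forever.
  16/(1−δ) ≥ 24 + 10δ/(1−δ) ⇒ δ ≥ 8/14 = 4/7.
Eli: cooperation gives 14 each period; deviation gives 24 once then 3 forever.
  δ ≥ 10/21.
Both must hold, so the binding constraint is Ana's: δ ≥ 4/7.

Ana; δ ≥ 4/7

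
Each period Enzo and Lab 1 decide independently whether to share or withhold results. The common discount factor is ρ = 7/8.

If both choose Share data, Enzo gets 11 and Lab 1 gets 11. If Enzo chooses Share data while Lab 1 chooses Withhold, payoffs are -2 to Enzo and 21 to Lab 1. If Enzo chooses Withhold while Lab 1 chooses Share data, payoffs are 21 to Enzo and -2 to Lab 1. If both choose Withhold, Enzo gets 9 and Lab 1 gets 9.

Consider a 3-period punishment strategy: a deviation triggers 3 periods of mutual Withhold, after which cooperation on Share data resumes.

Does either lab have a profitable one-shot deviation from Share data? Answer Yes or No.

Yes

IC: ρ+…+ρ^3 ≥ (21−11)/(11−9) = 5.
At ρ = 7/8: partial sum = 2.3105 < 5.0000. Cooperation not sustainable.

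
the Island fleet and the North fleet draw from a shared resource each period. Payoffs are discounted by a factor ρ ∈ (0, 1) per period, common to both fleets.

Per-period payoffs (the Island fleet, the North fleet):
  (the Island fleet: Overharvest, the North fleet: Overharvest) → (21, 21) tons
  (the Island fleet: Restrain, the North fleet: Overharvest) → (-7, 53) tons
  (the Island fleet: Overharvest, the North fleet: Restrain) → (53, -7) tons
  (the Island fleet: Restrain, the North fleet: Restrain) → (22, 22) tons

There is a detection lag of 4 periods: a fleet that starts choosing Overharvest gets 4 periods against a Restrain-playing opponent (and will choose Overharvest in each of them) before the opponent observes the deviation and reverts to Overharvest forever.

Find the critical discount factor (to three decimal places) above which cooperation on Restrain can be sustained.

The best deviation is to choose Overharvest for all 4 undetected periods, earning 53 each, then 21 forever once detected.
Deviation value: 53(1−ρ^4)/(1−ρ) + 21ρ^4/(1−ρ); cooperation value: 22/(1−ρ).
IC: 22 ≥ 53(1−ρ^4) + 21ρ^4 = 53 − 32ρ^4.
So ρ^4 ≥ 31/32, giving ρ ≥ (31/32)^(1/4) ≈ 0.992.

0.992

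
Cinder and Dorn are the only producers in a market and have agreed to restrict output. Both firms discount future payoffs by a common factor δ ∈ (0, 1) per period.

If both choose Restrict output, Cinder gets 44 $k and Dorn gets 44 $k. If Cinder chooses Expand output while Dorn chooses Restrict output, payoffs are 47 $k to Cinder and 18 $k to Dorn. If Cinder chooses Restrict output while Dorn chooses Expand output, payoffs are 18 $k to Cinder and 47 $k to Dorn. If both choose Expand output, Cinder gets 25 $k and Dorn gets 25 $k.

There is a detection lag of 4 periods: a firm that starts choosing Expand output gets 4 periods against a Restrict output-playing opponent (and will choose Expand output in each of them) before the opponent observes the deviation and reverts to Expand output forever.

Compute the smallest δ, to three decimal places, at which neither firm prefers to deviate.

Deviating for the 4 undetected periods gains 47−44 = 3 per period over cooperation, then loses 44−25 = 19 per period forever once punishment starts.
Gain: 3(1 + δ + … + δ^3); loss: 19·δ^4/(1−δ).
No profitable deviation ⇔ 3(1−δ^4) ≤ 19·δ^4, i.e. δ^4 ≥ 3/(3+19) = 3/22.
Hence δ ≥ (3/22)^(1/4) ≈ 0.608.

0.608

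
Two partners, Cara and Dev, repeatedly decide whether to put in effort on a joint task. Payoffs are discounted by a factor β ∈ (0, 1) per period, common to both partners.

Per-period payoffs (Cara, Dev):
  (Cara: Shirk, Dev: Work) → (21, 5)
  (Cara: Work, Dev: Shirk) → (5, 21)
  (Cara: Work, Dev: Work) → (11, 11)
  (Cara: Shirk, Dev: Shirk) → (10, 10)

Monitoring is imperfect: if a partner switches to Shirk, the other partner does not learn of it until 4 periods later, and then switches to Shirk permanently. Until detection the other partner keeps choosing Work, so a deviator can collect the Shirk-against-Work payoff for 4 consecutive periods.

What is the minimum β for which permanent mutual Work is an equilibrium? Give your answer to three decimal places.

Deviating for the 4 undetected periods gains 21−11 = 10 per period over cooperation, then loses 11−10 = 1 per period forever once punishment starts.
Gain: 10(1 + β + … + β^3); loss: 1·β^4/(1−β).
No profitable deviation ⇔ 10(1−β^4) ≤ 1·β^4, i.e. β^4 ≥ 10/(10+1) = 10/11.
Hence β ≥ (10/11)^(1/4) ≈ 0.976.

0.976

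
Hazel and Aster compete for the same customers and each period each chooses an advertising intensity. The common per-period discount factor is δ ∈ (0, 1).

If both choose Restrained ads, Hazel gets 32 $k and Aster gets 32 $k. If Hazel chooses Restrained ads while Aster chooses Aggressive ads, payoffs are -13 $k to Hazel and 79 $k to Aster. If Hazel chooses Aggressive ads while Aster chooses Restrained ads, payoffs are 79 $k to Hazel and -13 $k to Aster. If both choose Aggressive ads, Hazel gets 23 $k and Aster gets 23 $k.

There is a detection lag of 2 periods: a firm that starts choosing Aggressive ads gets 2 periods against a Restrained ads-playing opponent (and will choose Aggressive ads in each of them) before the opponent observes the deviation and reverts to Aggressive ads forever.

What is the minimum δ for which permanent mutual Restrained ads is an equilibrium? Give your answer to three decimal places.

The best deviation is to choose Aggressive ads for all 2 undetected periods, earning 79 each, then 23 forever once detected.
Deviation value: 79(1−δ^2)/(1−δ) + 23δ^2/(1−δ); cooperation value: 32/(1−δ).
IC: 32 ≥ 79(1−δ^2) + 23δ^2 = 79 − 56δ^2.
So δ^2 ≥ 47/56, giving δ ≥ (47/56)^(1/2) ≈ 0.916.

0.916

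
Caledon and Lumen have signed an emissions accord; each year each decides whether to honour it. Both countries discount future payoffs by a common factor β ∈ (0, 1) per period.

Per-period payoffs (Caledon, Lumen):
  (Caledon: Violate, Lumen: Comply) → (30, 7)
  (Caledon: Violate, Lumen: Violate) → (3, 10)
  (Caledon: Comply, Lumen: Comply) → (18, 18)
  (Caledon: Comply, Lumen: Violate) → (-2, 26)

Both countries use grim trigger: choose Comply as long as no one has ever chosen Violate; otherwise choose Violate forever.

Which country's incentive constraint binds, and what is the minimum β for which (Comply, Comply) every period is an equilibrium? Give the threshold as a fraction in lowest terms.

Caledon: cooperation gives 18 each period; deviation gives 30 once then 3 forever.
  18/(1−β) ≥ 30 + 3β/(1−β) ⇒ β ≥ 12/27 = 4/9.
Lumen: cooperation gives 18 each period; deviation gives 26 once then 10 forever.
  β ≥ 8/16 = 1/2.
Both must hold, so the binding constraint is Lumen's: β ≥ 1/2.

Lumen; β ≥ 1/2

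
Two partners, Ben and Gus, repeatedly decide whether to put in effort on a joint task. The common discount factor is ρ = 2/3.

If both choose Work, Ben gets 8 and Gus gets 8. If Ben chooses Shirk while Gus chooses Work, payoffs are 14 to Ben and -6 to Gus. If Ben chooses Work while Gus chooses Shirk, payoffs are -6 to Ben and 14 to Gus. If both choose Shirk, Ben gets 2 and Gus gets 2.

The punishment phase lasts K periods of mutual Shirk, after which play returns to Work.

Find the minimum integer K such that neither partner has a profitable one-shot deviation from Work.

IC: ρ(1−ρ^K)/(1−ρ) ≥ (14−8)/(8−2) = 1.
With ρ = 2/3: need 1 − ρ^K ≥ 1·(1−2/3)/(2/3), i.e. ρ^K ≤ 0.5000.
Since (2/3)^1 = 0.6667 and (2/3)^2 = 0.4444, the smallest such K is 2.

2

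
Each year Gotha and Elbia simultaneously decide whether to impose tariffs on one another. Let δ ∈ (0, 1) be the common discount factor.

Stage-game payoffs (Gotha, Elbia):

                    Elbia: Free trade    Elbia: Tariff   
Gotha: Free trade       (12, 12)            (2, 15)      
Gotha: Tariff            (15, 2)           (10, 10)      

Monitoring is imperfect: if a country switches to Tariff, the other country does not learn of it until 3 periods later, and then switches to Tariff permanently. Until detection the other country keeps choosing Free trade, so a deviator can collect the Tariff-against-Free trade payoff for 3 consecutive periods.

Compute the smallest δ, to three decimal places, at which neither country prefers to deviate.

0.843

Deviating for the 3 undetected periods gains 15−12 = 3 per period over cooperation, then loses 12−10 = 2 per period forever once punishment starts.
Gain: 3(1 + δ + … + δ^2); loss: 2·δ^3/(1−δ).
No profitable deviation ⇔ 3(1−δ^3) ≤ 2·δ^3, i.e. δ^3 ≥ 3/(3+2) = 3/5.
Hence δ ≥ (3/5)^(1/3) ≈ 0.843.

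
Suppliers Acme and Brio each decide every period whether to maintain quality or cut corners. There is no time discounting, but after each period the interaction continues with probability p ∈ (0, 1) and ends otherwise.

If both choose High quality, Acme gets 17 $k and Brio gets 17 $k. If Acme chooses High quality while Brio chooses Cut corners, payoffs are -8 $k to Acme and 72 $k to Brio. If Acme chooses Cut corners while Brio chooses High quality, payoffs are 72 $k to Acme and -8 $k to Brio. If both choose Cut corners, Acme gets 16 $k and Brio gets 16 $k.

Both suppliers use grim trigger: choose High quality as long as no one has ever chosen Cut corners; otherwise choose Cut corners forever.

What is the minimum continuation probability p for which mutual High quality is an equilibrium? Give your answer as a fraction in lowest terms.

55/56

Expected cooperation value is 17 + p·17 + p²·17 + … = 17/(1−p); deviation gives 72 + p·16/(1−p).
17 ≥ 72(1−p) + 16p ⇒ 56p ≥ 55 ⇒ p ≥ 55/56.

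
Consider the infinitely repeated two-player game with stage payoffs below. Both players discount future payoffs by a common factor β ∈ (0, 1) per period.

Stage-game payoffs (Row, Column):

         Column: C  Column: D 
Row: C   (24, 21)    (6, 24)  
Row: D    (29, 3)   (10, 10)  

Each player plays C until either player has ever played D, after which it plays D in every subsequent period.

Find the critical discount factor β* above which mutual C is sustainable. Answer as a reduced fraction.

5/19

For Row: deviation gain 29−24 = 5, per-period punishment loss 24−10 = 14. IC gives β ≥ 5/19.
For Column: gain 3, loss 11 per period, so β ≥ 3/14.
The tighter constraint is Row's, so cooperation needs β ≥ 5/19.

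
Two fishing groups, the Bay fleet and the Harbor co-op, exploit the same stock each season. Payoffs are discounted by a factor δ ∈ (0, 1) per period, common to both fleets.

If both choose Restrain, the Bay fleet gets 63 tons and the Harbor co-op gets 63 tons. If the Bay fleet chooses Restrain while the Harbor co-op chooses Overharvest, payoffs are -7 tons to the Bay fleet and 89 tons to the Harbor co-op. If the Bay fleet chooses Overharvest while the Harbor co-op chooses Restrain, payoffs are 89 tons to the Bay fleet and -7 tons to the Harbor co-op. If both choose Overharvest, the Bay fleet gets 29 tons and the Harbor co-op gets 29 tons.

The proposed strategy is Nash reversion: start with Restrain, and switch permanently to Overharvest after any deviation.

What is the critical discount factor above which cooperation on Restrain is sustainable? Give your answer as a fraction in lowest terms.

13/30

Cooperation forever yields 63 each period: 63/(1−δ).
Deviating yields 89 once, then 29 forever: 89 + 29δ/(1−δ).
No profitable deviation requires 63/(1−δ) ≥ 89 + 29δ/(1−δ).
Multiplying by (1−δ): 63 ≥ 89(1−δ) + 29δ = 89 − 60δ.
So 60δ ≥ 26, i.e. δ ≥ 26/60 = 13/30.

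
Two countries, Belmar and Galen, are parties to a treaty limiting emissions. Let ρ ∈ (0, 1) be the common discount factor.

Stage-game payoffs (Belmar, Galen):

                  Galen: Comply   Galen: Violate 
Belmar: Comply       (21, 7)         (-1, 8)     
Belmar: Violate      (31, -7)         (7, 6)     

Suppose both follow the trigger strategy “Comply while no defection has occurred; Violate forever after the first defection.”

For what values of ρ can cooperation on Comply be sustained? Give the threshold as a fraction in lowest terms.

1/2

For Belmar: deviation gain 31−21 = 10, per-period punishment loss 21−7 = 14. IC gives ρ ≥ 10/24 = 5/12.
For Galen: gain 1, loss 1 per period, so ρ ≥ 1/2.
The tighter constraint is Galen's, so cooperation needs ρ ≥ 1/2.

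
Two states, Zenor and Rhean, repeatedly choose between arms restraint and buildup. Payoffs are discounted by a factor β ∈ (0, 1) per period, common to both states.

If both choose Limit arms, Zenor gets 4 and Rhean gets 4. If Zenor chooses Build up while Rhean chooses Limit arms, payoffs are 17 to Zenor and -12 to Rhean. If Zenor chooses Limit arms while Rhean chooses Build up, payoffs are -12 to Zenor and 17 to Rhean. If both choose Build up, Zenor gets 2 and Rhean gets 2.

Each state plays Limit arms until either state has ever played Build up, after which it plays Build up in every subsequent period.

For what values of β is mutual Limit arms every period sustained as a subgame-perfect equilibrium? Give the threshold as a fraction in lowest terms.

13/15

Under grim trigger the critical discount factor is (T−C)/(T−P) with T = 17, C = 4, P = 2.
β* = (17−4)/(17−2) = 13/15.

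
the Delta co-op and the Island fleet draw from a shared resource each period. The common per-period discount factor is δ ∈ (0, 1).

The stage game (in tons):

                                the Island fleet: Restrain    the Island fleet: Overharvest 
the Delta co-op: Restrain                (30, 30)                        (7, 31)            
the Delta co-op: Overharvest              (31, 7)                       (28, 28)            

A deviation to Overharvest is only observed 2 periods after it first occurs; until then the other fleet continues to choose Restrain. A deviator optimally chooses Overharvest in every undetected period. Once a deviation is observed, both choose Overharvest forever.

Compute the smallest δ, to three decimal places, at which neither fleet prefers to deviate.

0.577

The best deviation is to choose Overharvest for all 2 undetected periods, earning 31 each, then 28 forever once detected.
Deviation value: 31(1−δ^2)/(1−δ) + 28δ^2/(1−δ); cooperation value: 30/(1−δ).
IC: 30 ≥ 31(1−δ^2) + 28δ^2 = 31 − 3δ^2.
So δ^2 ≥ 1/3, giving δ ≥ (1/3)^(1/2) ≈ 0.577.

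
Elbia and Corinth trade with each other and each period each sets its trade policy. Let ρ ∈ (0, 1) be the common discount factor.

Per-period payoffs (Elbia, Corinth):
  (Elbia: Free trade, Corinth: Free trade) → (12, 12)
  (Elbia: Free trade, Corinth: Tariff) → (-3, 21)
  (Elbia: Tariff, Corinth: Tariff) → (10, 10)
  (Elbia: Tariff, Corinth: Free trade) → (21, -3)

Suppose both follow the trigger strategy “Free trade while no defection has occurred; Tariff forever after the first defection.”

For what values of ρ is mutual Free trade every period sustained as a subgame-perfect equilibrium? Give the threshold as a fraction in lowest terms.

9/11

Cooperation forever yields 12 each period: 12/(1−ρ).
Deviating yields 21 once, then 10 forever: 21 + 10ρ/(1−ρ).
No profitable deviation requires 12/(1−ρ) ≥ 21 + 10ρ/(1−ρ).
Multiplying by (1−ρ): 12 ≥ 21(1−ρ) + 10ρ = 21 − 11ρ.
So 11ρ ≥ 9, i.e. ρ ≥ 9/11.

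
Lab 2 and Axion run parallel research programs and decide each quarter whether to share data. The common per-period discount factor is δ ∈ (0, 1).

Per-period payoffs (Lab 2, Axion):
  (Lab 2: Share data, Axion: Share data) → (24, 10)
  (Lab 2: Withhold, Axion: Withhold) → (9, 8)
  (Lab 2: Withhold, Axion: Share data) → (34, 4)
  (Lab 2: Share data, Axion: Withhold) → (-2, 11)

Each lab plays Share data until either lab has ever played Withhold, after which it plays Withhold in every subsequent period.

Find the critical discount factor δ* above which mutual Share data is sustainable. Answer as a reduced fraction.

Lab 2: cooperation gives 24 each period; deviation gives 34 once then 9 forever.
  24/(1−δ) ≥ 34 + 9δ/(1−δ) ⇒ δ ≥ 10/25 = 2/5.
Axion: cooperation gives 10 each period; deviation gives 11 once then 8 forever.
  δ ≥ 1/3.
Both must hold, so the binding constraint is Lab 2's: δ ≥ 2/5.

2/5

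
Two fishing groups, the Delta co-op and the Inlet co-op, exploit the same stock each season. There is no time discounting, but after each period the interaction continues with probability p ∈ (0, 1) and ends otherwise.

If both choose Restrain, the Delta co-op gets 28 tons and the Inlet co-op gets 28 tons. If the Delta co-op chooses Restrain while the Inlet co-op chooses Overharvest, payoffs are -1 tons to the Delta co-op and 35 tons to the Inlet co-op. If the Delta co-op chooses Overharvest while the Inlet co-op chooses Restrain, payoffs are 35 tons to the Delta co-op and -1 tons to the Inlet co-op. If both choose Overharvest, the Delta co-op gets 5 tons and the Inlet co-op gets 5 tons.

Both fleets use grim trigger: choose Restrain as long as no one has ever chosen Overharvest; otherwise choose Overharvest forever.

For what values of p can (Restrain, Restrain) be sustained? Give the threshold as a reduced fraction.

7/30

Expected cooperation value is 28 + p·28 + p²·28 + … = 28/(1−p); deviation gives 35 + p·5/(1−p).
28 ≥ 35(1−p) + 5p ⇒ 30p ≥ 7 ⇒ p ≥ 7/30.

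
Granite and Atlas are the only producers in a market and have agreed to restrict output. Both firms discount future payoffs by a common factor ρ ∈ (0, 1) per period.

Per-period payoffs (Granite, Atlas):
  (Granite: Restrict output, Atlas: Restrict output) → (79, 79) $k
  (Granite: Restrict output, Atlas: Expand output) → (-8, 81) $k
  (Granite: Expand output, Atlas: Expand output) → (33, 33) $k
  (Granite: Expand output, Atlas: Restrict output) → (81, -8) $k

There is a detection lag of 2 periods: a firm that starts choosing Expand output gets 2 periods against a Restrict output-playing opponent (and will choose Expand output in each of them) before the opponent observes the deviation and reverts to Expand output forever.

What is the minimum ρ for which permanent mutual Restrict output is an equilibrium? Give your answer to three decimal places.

Deviating for the 2 undetected periods gains 81−79 = 2 per period over cooperation, then loses 79−33 = 46 per period forever once punishment starts.
Gain: 2(1 + ρ + … + ρ^1); loss: 46·ρ^2/(1−ρ).
No profitable deviation ⇔ 2(1−ρ^2) ≤ 46·ρ^2, i.e. ρ^2 ≥ 2/(2+46) = 1/24.
Hence ρ ≥ (1/24)^(1/2) ≈ 0.204.

0.204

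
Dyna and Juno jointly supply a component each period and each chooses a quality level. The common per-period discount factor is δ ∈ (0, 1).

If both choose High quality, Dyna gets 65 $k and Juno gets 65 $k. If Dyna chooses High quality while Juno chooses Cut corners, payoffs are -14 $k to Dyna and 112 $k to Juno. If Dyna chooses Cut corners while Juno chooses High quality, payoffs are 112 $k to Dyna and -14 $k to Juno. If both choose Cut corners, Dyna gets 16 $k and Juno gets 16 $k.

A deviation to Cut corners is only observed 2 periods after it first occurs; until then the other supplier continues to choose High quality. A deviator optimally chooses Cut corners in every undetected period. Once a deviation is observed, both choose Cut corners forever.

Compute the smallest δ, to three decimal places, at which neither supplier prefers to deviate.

0.700

Deviating for the 2 undetected periods gains 112−65 = 47 per period over cooperation, then loses 65−16 = 49 per period forever once punishment starts.
Gain: 47(1 + δ + … + δ^1); loss: 49·δ^2/(1−δ).
No profitable deviation ⇔ 47(1−δ^2) ≤ 49·δ^2, i.e. δ^2 ≥ 47/(47+49) = 47/96.
Hence δ ≥ (47/96)^(1/2) ≈ 0.700.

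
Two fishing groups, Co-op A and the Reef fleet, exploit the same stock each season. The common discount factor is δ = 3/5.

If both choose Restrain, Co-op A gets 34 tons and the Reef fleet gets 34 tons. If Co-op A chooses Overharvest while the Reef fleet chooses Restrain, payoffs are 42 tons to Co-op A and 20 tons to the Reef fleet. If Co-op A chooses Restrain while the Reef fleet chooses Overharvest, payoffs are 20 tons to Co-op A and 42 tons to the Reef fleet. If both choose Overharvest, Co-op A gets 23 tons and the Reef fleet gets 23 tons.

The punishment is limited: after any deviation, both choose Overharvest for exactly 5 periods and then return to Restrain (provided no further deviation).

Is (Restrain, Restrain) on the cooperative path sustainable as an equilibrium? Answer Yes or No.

Yes

Comparing payoff streams over the 6 periods until play realigns: cooperate → 34(1+δ+…+δ^5); deviate → 42 + 23(δ+…+δ^5).
Cooperation is sustained iff (34−23)(δ+…+δ^5) ≥ 42−34.
δ+…+δ^5 = 3/5·(1−(3/5)^5)/(1−3/5) = 1.3834, and (42−34)/(34−23) = 0.7273.
1.3834 ≥ 0.7273, so cooperation is sustainable.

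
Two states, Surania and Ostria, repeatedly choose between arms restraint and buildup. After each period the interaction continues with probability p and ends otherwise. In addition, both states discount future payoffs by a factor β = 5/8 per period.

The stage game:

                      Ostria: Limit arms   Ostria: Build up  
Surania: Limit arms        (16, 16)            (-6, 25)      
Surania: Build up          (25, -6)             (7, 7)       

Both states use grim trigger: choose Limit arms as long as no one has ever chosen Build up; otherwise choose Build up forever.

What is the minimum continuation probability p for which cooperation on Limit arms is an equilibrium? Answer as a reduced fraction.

Expected continuation weight on next period's payoff is β·p = 5/8·p, which plays the role of the discount factor.
Cooperation requires 5/8·p ≥ (25−16)/(25−7) = 1/2, hence p ≥ 4/5.

4/5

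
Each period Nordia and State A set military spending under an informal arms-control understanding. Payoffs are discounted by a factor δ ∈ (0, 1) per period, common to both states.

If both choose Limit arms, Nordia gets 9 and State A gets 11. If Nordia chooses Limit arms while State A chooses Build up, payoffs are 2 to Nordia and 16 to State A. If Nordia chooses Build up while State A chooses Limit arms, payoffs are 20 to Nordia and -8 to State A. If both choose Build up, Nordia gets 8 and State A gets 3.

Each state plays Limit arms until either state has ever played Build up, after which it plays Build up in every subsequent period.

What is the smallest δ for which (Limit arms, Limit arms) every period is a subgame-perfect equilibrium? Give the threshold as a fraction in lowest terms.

11/12

Nordia: cooperation gives 9 each period; deviation gives 20 once then 8 forever.
  9/(1−δ) ≥ 20 + 8δ/(1−δ) ⇒ δ ≥ 11/12.
State A: cooperation gives 11 each period; deviation gives 16 once then 3 forever.
  δ ≥ 5/13.
Both must hold, so the binding constraint is Nordia's: δ ≥ 11/12.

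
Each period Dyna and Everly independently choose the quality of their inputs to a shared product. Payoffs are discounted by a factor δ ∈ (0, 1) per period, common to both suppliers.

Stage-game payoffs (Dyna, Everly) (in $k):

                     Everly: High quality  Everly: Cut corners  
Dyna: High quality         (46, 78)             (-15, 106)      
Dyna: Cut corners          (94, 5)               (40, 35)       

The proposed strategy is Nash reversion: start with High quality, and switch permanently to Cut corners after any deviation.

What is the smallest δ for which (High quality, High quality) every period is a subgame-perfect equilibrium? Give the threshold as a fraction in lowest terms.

8/9

Dyna's threshold: (94−46)/(94−40) = 8/9.
Everly's threshold: (106−78)/(106−35) = 28/71.
8/9 > 28/71, so Dyna binds and δ* = 8/9.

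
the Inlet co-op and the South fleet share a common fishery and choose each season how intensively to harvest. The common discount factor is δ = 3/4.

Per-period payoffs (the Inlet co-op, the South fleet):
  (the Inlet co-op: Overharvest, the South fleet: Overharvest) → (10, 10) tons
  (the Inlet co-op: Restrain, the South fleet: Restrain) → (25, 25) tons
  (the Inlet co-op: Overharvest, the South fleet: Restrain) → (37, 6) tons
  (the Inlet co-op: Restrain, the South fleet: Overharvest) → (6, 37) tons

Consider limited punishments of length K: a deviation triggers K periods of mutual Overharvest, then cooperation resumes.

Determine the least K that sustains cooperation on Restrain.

No profitable deviation requires (25−10)(δ+…+δ^K) ≥ 37−25, i.e. δ+…+δ^K ≥ 4/5 ≈ 0.8000.
With δ = 3/4, the partial sums are K=1: 0.7500, K=2: 1.3125.
K = 2 is the first length at which the sum reaches 0.8000.

2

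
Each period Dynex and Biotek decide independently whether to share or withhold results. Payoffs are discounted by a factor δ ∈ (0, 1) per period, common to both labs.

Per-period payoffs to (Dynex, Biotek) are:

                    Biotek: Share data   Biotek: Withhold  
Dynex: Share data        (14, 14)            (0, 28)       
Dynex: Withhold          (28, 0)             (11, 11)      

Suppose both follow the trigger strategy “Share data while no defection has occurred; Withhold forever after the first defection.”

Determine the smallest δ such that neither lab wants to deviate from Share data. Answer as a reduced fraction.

Under grim trigger the critical discount factor is (T−C)/(T−P) with T = 28, C = 14, P = 11.
δ* = (28−14)/(28−11) = 14/17.

14/17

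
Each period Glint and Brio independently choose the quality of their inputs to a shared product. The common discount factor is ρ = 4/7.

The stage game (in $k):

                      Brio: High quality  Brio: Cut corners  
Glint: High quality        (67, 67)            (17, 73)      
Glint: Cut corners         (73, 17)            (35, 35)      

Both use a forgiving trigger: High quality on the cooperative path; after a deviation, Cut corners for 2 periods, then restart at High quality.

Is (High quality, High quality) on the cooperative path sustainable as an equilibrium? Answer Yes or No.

Yes

IC: ρ+…+ρ^2 ≥ (73−67)/(67−35) = 3/16.
At ρ = 4/7: partial sum = 0.8980 ≥ 0.1875. Cooperation sustainable.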